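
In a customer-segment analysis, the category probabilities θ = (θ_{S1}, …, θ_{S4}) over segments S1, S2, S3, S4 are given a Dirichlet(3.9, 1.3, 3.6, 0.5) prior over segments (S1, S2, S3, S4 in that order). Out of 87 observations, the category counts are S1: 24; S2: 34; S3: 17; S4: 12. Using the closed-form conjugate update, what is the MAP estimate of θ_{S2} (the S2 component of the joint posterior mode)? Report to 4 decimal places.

0.3716

The Dirichlet prior is conjugate to the Multinomial likelihood: each posterior αⱼ = prior αⱼ + observed count nⱼ.
Posterior concentration: (27.9, 35.3, 20.6, 12.5), total = 96.3.
Joint mode component: (α_{S2}−1)/(Σα−K) = 34.3/92.3 = 0.3716.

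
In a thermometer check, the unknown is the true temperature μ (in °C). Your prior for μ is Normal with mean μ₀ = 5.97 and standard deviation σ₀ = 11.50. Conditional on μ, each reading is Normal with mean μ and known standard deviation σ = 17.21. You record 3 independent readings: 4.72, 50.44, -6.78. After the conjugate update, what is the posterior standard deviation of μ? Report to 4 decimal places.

For Normal data with known variance σ², a Normal(μ₀, σ₀²) prior on μ is conjugate. Posterior precision = 1/σ₀² + n/σ²; posterior mean is the precision-weighted average of μ₀ and x̄.
σ₀² = 11.50² = 132.25, σ² = 17.21² = 296.1841; σ² + n·σ₀² = 296.1841 + 3·132.25 = 692.9341.
Posterior precision = 1/σ₀² + n/σ² = 1/132.25 + 3/296.1841 = (σ² + n·σ₀²)/(σ₀²σ²) = 692.9341/(132.25·296.1841); posterior variance σₙ² = σ₀²σ²/(σ² + n·σ₀²) = 132.25·296.1841/692.9341 = 56.528243.
Posterior SD = √σₙ² = √(132.25·296.1841/692.9341) = 7.5185.

7.5185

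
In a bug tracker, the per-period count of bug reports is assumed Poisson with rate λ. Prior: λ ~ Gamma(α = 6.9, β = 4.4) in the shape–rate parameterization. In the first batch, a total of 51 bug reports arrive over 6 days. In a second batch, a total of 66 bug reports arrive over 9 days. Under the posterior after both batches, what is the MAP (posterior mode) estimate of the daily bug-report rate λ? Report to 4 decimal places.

With a Gamma(shape α, rate β) prior, the Poisson likelihood is conjugate: the posterior is Gamma(α + ΣXᵢ, β + n).
After batch 1: Gamma(α+S, β+n) = Gamma(6.9+51, 4.4+6) = Gamma(57.9, 10.4).
After batch 2: Gamma(α+S, β+n) = Gamma(57.9+66, 10.4+9) = Gamma(123.9, 19.4).
Mode of Gamma(α,β) for α≥1 is (α−1)/β = 122.9/19.4 = 6.3351.

6.3351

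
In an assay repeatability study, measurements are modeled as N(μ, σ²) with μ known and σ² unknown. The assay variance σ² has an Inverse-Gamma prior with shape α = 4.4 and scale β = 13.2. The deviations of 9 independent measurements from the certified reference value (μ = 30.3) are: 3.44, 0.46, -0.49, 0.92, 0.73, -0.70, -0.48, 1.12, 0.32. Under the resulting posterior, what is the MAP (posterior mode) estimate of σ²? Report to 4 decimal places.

2.1284

With known mean μ and an Inverse-Gamma(α, β) prior on σ², the Normal likelihood is conjugate: posterior is Inv-Gamma(α + n/2, β + Σ(xᵢ−μ)²/2).
Σ(xᵢ−μ)² = (3.44)² + (0.46)² + (-0.49)² + (0.92)² + (0.73)² + (-0.70)² + (-0.48)² + (1.12)² + (0.32)² = 15.7418.
Posterior: Inv-Gamma(4.4 + 9/2, 13.2 + 15.7418/2) = Inv-Gamma(8.90, 21.07090).
Mode = β/(α+1) = 21.07090/9.90 = 2.1284.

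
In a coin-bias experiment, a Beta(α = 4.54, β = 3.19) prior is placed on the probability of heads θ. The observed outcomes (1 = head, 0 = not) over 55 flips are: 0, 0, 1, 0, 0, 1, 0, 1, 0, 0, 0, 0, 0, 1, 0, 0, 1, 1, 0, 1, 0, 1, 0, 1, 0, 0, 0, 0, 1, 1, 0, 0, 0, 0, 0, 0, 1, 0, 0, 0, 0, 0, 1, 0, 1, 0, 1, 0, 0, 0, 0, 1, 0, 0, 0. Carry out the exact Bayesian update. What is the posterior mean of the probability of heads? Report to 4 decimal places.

The Beta prior is conjugate to a Binomial/Bernoulli likelihood; the update adds successes to α and failures to β.
Posterior: Beta(α+k, β+n−k) = Beta(4.54+16, 3.19+39) = Beta(20.54, 42.19).
Posterior mean = α/(α+β) = 20.54/62.73 = 0.3274.

0.3274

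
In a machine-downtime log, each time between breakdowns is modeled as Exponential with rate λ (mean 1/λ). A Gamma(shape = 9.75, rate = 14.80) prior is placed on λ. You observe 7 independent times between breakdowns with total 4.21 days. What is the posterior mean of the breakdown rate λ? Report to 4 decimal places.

0.8811

With a Gamma(shape α, rate β) prior on the exponential rate λ, the posterior after n observations with total T = Σxᵢ is Gamma(α+n, β+T).
Posterior: Gamma(9.75+7, 14.80+4.21) = Gamma(16.75, 19.01).
Posterior mean of λ = α/β = 16.75/19.01 = 0.8811.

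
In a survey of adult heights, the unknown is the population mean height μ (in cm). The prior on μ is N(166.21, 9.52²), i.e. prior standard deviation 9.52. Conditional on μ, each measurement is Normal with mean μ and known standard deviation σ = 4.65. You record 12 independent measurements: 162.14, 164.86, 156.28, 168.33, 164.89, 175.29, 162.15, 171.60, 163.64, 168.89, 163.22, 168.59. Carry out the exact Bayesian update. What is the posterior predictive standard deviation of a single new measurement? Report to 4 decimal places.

For Normal data with known variance σ², a Normal(μ₀, σ₀²) prior on μ is conjugate. Posterior precision = 1/σ₀² + n/σ²; posterior mean is the precision-weighted average of μ₀ and x̄.
σ₀² = 9.52² = 90.6304, σ² = 4.65² = 21.6225; σ² + n·σ₀² = 21.6225 + 12·90.6304 = 1109.1873.
Posterior precision = 1/σ₀² + n/σ² = 1/90.6304 + 12/21.6225 = (σ² + n·σ₀²)/(σ₀²σ²) = 1109.1873/(90.6304·21.6225); posterior variance σₙ² = σ₀²σ²/(σ² + n·σ₀²) = 90.6304·21.6225/1109.1873 = 1.766749.
Predictive variance for one new observation = σₙ² + σ² = 90.6304·21.6225/1109.1873 + 21.6225 = σ²·(σ₀² + 1109.1873)/1109.1873 = 21.6225·1199.8177/1109.1873 = 23.389249; SD = √(21.6225·1199.8177/1109.1873) = 4.8362.

4.8362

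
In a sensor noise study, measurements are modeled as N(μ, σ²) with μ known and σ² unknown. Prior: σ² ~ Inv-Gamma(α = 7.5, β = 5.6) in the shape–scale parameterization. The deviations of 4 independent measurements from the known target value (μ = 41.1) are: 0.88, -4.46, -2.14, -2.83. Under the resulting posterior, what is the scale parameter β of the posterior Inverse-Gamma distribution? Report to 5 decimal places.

22.22725

With known mean μ and an Inverse-Gamma(α, β) prior on σ², the Normal likelihood is conjugate: posterior is Inv-Gamma(α + n/2, β + Σ(xᵢ−μ)²/2).
Σ(xᵢ−μ)² = (0.88)² + (-4.46)² + (-2.14)² + (-2.83)² = 33.2545.
Posterior: Inv-Gamma(7.5 + 4/2, 5.6 + 33.2545/2) = Inv-Gamma(9.50, 22.22725).
Posterior β = 22.22725.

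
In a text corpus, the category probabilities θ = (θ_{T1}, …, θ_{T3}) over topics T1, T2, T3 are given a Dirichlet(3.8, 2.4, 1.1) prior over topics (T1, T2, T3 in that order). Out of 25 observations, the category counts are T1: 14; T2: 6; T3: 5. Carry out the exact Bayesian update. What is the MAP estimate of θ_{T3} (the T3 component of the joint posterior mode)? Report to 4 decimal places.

0.1741

The Dirichlet prior is conjugate to the Multinomial likelihood: each posterior αⱼ = prior αⱼ + observed count nⱼ.
Posterior concentration: (17.8, 8.4, 6.1), total = 32.3.
Joint mode component: (α_{T3}−1)/(Σα−K) = 5.1/29.3 = 0.1741.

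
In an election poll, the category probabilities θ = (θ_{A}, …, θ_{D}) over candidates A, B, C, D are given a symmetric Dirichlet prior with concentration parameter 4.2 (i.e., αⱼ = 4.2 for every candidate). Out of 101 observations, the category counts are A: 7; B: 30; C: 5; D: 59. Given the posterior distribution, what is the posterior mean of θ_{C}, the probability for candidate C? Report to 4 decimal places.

The Dirichlet prior is conjugate to the Multinomial likelihood: each posterior αⱼ = prior αⱼ + observed count nⱼ.
Posterior concentration: (11.2, 34.2, 9.2, 63.2), total = 117.8.
E[θ_{C}|data] = α_{C}/Σα = 9.2/117.8 = 0.0781.

0.0781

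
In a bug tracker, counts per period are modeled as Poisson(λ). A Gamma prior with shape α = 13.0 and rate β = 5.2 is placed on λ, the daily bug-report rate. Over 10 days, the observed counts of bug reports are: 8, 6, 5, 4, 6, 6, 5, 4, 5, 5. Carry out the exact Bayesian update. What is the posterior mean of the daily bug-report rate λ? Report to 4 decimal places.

4.4079

With a Gamma(shape α, rate β) prior, the Poisson likelihood is conjugate: the posterior is Gamma(α + ΣXᵢ, β + n).
Sum of counts S = 54 over n = 10 days.
Posterior: Gamma(α+S, β+n) = Gamma(13.0+54, 5.2+10) = Gamma(67.0, 15.2).
Posterior mean = α/β = 67.0/15.2 = 4.4079.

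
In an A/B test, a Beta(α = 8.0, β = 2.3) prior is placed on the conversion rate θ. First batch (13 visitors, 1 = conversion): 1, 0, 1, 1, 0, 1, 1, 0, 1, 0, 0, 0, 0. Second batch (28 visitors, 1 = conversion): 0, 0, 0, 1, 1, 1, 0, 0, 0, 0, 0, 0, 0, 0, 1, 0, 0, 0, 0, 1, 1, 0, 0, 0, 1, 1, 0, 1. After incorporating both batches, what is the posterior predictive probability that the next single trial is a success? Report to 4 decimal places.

The Beta prior is conjugate to a Binomial/Bernoulli likelihood; the update adds successes to α and failures to β.
After batch 1: Beta(8.0+6, 2.3+7) = Beta(14.0, 9.3).
After batch 2: Beta(14.0+9, 9.3+19) = Beta(23.0, 28.3).
For a single future Bernoulli trial, P(success | data) = α/(α+β) = 0.4483.

0.4483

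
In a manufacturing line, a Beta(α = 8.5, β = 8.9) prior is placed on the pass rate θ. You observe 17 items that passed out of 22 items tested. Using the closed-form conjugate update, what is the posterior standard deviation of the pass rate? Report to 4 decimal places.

The Beta prior is conjugate to a Binomial/Bernoulli likelihood; the update adds successes to α and failures to β.
Posterior: Beta(α+k, β+n−k) = Beta(8.5+17, 8.9+5) = Beta(25.5, 13.9).
Var = αβ/((α+β)²(α+β+1)) = 25.5·13.9/(39.4²·40.4) = 0.00565173; SD = √0.00565173 = 0.0752.

0.0752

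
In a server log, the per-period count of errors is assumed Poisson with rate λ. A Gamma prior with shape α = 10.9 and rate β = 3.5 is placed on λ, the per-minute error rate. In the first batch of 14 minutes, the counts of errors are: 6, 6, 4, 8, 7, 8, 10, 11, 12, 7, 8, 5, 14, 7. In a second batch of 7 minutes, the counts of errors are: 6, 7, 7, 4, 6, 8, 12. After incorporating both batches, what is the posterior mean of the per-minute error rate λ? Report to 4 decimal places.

With a Gamma(shape α, rate β) prior, the Poisson likelihood is conjugate: the posterior is Gamma(α + ΣXᵢ, β + n).
Batch 1: sum of counts S = 113 over n = 14 minutes.
After batch 1: Gamma(α+S, β+n) = Gamma(10.9+113, 3.5+14) = Gamma(123.9, 17.5).
Batch 2: sum of counts S = 50 over n = 7 minutes.
After batch 2: Gamma(α+S, β+n) = Gamma(123.9+50, 17.5+7) = Gamma(173.9, 24.5).
Posterior mean = α/β = 173.9/24.5 = 7.0980.

7.0980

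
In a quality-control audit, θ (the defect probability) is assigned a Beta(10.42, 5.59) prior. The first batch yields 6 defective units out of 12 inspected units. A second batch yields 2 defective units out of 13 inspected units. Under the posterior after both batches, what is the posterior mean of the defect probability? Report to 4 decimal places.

0.4492

The Beta prior is conjugate to a Binomial/Bernoulli likelihood; the update adds successes to α and failures to β.
After batch 1: Beta(10.42+6, 5.59+6) = Beta(16.42, 11.59).
After batch 2: Beta(16.42+2, 11.59+11) = Beta(18.42, 22.59).
Posterior mean = α/(α+β) = 18.42/41.01 = 0.4492.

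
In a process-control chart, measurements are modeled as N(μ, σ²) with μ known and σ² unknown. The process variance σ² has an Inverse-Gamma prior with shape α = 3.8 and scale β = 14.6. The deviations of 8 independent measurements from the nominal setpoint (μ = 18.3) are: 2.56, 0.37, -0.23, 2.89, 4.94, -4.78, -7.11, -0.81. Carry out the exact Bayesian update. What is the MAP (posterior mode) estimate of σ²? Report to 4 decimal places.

8.1111

With known mean μ and an Inverse-Gamma(α, β) prior on σ², the Normal likelihood is conjugate: posterior is Inv-Gamma(α + n/2, β + Σ(xᵢ−μ)²/2).
Σ(xᵢ−μ)² = (2.56)² + (0.37)² + (-0.23)² + (2.89)² + (4.94)² + (-4.78)² + (-7.11)² + (-0.81)² = 113.5557.
Posterior: Inv-Gamma(3.8 + 8/2, 14.6 + 113.5557/2) = Inv-Gamma(7.80, 71.37785).
Mode = β/(α+1) = 71.37785/8.80 = 8.1111.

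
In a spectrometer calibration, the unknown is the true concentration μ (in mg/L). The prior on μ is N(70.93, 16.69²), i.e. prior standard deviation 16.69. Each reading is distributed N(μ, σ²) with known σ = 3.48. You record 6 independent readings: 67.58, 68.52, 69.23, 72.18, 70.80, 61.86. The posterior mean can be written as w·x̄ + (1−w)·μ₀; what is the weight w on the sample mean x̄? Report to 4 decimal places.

0.9928

For Normal data with known variance σ², a Normal(μ₀, σ₀²) prior on μ is conjugate. Posterior precision = 1/σ₀² + n/σ²; posterior mean is the precision-weighted average of μ₀ and x̄.
σ₀² = 16.69² = 278.5561, σ² = 3.48² = 12.1104. Prior precision 1/σ₀² = 1/278.5561; data precision n/σ² = 6/12.1104.
w = (n/σ²)/(1/σ₀² + n/σ²) = n·σ₀²/(σ² + n·σ₀²) = 6·278.5561/(12.1104 + 6·278.5561) = 1671.3366/1683.447 = 0.9928.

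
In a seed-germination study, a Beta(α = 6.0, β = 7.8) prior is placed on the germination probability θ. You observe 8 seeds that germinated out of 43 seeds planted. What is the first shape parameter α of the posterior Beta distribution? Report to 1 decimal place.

14.0

The Beta prior is conjugate to a Binomial/Bernoulli likelihood; the update adds successes to α and failures to β.
Posterior: Beta(α+k, β+n−k) = Beta(6.0+8, 7.8+35) = Beta(14.0, 42.8).
Posterior α = 14.0.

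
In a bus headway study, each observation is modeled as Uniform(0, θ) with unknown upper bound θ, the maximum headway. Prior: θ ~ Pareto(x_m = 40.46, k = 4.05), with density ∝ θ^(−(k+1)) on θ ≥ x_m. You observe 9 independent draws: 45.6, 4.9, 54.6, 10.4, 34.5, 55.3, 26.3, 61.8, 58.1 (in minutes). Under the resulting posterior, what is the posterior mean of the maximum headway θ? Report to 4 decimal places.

A Pareto(scale x_m, shape k) prior on the upper bound θ of Uniform(0, θ) is conjugate: posterior is Pareto(max(x_m, max xᵢ), k + n).
Sample maximum = 61.8; prior scale x_m = 40.46 → posterior scale = max = 61.80.
Posterior shape = 4.05 + 9 = 13.05.
E[θ|data] = k·x_m/(k−1) = 13.05·61.80/12.05 = 66.9286.

66.9286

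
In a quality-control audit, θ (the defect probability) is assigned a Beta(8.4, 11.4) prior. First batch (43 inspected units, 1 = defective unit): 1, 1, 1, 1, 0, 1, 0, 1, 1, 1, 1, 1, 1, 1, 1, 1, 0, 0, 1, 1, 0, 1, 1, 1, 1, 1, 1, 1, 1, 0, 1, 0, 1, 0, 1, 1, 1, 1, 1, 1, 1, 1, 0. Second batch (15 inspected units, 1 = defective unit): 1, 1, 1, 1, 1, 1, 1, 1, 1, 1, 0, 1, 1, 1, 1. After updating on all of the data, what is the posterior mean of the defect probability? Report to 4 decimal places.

The Beta prior is conjugate to a Binomial/Bernoulli likelihood; the update adds successes to α and failures to β.
After batch 1: Beta(8.4+34, 11.4+9) = Beta(42.4, 20.4).
After batch 2: Beta(42.4+14, 20.4+1) = Beta(56.4, 21.4).
Posterior mean = α/(α+β) = 56.4/77.8 = 0.7249.

0.7249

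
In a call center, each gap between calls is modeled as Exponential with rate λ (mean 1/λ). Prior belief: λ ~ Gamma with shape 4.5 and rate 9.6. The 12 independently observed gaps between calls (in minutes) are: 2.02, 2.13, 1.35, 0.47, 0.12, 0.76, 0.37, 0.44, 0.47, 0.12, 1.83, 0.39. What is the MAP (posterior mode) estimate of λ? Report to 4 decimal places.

With a Gamma(shape α, rate β) prior on the exponential rate λ, the posterior after n observations with total T = Σxᵢ is Gamma(α+n, β+T).
Sum of observations T = 10.47 minutes; n = 12.
Posterior: Gamma(4.5+12, 9.6+10.47) = Gamma(16.5, 20.07).
Mode = (α−1)/β = 0.7723.

0.7723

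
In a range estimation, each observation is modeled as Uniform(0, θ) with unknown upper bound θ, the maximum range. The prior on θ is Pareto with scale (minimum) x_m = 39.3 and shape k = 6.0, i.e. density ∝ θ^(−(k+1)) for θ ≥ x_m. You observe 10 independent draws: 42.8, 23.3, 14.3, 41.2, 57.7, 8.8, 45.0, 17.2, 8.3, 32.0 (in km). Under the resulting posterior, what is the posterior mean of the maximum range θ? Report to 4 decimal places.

A Pareto(scale x_m, shape k) prior on the upper bound θ of Uniform(0, θ) is conjugate: posterior is Pareto(max(x_m, max xᵢ), k + n).
Sample maximum = 57.7; prior scale x_m = 39.3 → posterior scale = max = 57.7.
Posterior shape = 6.0 + 10 = 16.0.
E[θ|data] = k·x_m/(k−1) = 16.0·57.7/15.0 = 61.5467.

61.5467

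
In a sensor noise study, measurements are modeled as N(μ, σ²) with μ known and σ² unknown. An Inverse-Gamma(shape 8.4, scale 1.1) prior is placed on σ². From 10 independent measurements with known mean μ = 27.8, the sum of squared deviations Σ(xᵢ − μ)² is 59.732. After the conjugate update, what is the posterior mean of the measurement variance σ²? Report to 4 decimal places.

With known mean μ and an Inverse-Gamma(α, β) prior on σ², the Normal likelihood is conjugate: posterior is Inv-Gamma(α + n/2, β + Σ(xᵢ−μ)²/2).
Posterior: Inv-Gamma(8.4 + 10/2, 1.1 + 59.732/2) = Inv-Gamma(13.40, 30.9660).
E[σ²|data] = β/(α−1) = 30.9660/12.40 = 2.4973.

2.4973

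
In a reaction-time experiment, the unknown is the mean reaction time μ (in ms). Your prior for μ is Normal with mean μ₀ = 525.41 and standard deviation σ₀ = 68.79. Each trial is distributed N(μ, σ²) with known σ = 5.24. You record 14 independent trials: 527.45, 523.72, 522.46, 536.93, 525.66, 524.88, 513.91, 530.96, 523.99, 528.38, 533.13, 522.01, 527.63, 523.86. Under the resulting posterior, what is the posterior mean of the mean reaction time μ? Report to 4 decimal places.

526.0690

For Normal data with known variance σ², a Normal(μ₀, σ₀²) prior on μ is conjugate. Posterior precision = 1/σ₀² + n/σ²; posterior mean is the precision-weighted average of μ₀ and x̄.
Σxᵢ = 527.45 + 523.72 + 522.46 + 536.93 + 525.66 + 524.88 + 513.91 + 530.96 + 523.99 + 528.38 + 533.13 + 522.01 + 527.63 + 523.86 = 7364.97, so n·x̄ = 7364.97.
σ₀² = 68.79² = 4732.0641, σ² = 5.24² = 27.4576; σ² + n·σ₀² = 27.4576 + 14·4732.0641 = 66276.355.
Posterior mean = (μ₀/σ₀² + n·x̄/σ²)/(1/σ₀² + n/σ²) = (σ²·μ₀ + σ₀²·n·x̄)/(σ² + n·σ₀²) = (27.4576·525.41 + 4732.0641·7364.97)/66276.355 = 34865936.632193/66276.355 = 526.0690.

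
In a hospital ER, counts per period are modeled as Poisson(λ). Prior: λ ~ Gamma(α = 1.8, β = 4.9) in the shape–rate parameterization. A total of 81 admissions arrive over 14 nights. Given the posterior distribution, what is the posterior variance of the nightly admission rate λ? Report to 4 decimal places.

With a Gamma(shape α, rate β) prior, the Poisson likelihood is conjugate: the posterior is Gamma(α + ΣXᵢ, β + n).
Posterior: Gamma(α+S, β+n) = Gamma(1.8+81, 4.9+14) = Gamma(82.8, 18.9).
Var = α/β² = 82.8/18.9² = 0.2318.

0.2318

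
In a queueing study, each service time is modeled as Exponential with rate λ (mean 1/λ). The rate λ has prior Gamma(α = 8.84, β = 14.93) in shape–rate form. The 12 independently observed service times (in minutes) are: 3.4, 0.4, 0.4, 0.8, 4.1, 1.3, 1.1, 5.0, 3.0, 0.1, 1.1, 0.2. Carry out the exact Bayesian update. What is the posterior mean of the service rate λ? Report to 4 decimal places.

With a Gamma(shape α, rate β) prior on the exponential rate λ, the posterior after n observations with total T = Σxᵢ is Gamma(α+n, β+T).
Sum of observations T = 20.9 minutes; n = 12.
Posterior: Gamma(8.84+12, 14.93+20.9) = Gamma(20.84, 35.83).
Posterior mean of λ = α/β = 20.84/35.83 = 0.5816.

0.5816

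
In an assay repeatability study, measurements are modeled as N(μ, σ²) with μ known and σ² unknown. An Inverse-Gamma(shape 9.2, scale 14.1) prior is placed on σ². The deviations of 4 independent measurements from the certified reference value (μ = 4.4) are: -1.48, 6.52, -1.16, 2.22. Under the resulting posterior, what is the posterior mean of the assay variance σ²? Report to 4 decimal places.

With known mean μ and an Inverse-Gamma(α, β) prior on σ², the Normal likelihood is conjugate: posterior is Inv-Gamma(α + n/2, β + Σ(xᵢ−μ)²/2).
Σ(xᵢ−μ)² = (-1.48)² + (6.52)² + (-1.16)² + (2.22)² = 50.9748.
Posterior: Inv-Gamma(9.2 + 4/2, 14.1 + 50.9748/2) = Inv-Gamma(11.20, 39.58740).
E[σ²|data] = β/(α−1) = 39.58740/10.20 = 3.8811.

3.8811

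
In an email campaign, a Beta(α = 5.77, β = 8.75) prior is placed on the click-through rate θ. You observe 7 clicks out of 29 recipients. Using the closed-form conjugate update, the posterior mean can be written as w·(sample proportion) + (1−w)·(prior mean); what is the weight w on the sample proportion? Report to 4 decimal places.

The Beta prior is conjugate to a Binomial/Bernoulli likelihood; the update adds successes to α and failures to β.
Posterior mean = (α₀+k)/(α₀+β₀+n) = [n/(α₀+β₀+n)]·(k/n) + [(α₀+β₀)/(α₀+β₀+n)]·α₀/(α₀+β₀), so only n and the prior enter the weight.
The weight on the data is w = n/(α₀+β₀+n) = 29/(5.77+8.75+29) = 29/43.52 = 0.6664.

0.6664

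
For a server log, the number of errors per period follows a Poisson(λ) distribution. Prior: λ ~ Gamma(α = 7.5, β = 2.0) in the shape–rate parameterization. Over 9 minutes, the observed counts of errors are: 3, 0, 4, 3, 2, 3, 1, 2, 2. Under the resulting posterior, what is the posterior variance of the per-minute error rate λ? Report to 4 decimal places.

0.2273

With a Gamma(shape α, rate β) prior, the Poisson likelihood is conjugate: the posterior is Gamma(α + ΣXᵢ, β + n).
Sum of counts S = 20 over n = 9 minutes.
Posterior: Gamma(α+S, β+n) = Gamma(7.5+20, 2.0+9) = Gamma(27.5, 11.0).
Var = α/β² = 27.5/11.0² = 0.2273.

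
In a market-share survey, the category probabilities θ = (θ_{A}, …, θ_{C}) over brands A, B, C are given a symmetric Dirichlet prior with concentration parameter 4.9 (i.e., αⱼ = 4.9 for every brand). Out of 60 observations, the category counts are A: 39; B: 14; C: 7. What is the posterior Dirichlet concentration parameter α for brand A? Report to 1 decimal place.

The Dirichlet prior is conjugate to the Multinomial likelihood: each posterior αⱼ = prior αⱼ + observed count nⱼ.
Posterior concentration: (43.9, 18.9, 11.9), total = 74.7.
α_{A} = 4.9 + 39 = 43.9.

43.9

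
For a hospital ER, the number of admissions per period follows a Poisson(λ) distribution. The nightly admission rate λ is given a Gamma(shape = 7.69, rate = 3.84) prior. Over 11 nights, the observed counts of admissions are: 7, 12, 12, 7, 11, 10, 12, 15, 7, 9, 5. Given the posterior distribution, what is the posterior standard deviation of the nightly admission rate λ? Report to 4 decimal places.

With a Gamma(shape α, rate β) prior, the Poisson likelihood is conjugate: the posterior is Gamma(α + ΣXᵢ, β + n).
Sum of counts S = 107 over n = 11 nights.
Posterior: Gamma(α+S, β+n) = Gamma(7.69+107, 3.84+11) = Gamma(114.69, 14.84).
SD = √α/β = √114.69/14.84 = 0.7217.

0.7217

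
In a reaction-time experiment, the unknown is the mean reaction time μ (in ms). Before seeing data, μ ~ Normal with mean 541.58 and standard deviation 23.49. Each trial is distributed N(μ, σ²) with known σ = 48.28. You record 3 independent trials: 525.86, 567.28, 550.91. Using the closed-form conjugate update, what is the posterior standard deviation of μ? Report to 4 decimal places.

17.9624

For Normal data with known variance σ², a Normal(μ₀, σ₀²) prior on μ is conjugate. Posterior precision = 1/σ₀² + n/σ²; posterior mean is the precision-weighted average of μ₀ and x̄.
σ₀² = 23.49² = 551.7801, σ² = 48.28² = 2330.9584; σ² + n·σ₀² = 2330.9584 + 3·551.7801 = 3986.2987.
Posterior precision = 1/σ₀² + n/σ² = 1/551.7801 + 3/2330.9584 = (σ² + n·σ₀²)/(σ₀²σ²) = 3986.2987/(551.7801·2330.9584); posterior variance σₙ² = σ₀²σ²/(σ² + n·σ₀²) = 551.7801·2330.9584/3986.2987 = 322.649293.
Posterior SD = √σₙ² = √(551.7801·2330.9584/3986.2987) = 17.9624.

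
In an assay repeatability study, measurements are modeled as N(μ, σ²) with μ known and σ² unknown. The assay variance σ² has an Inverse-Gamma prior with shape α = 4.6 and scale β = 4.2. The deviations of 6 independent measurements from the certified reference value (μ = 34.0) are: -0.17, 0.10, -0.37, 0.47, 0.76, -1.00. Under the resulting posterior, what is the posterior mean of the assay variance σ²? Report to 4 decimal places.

0.7859

With known mean μ and an Inverse-Gamma(α, β) prior on σ², the Normal likelihood is conjugate: posterior is Inv-Gamma(α + n/2, β + Σ(xᵢ−μ)²/2).
Σ(xᵢ−μ)² = (-0.17)² + (0.10)² + (-0.37)² + (0.47)² + (0.76)² + (-1.00)² = 1.9743.
Posterior: Inv-Gamma(4.6 + 6/2, 4.2 + 1.9743/2) = Inv-Gamma(7.60, 5.18715).
E[σ²|data] = β/(α−1) = 5.18715/6.60 = 0.7859.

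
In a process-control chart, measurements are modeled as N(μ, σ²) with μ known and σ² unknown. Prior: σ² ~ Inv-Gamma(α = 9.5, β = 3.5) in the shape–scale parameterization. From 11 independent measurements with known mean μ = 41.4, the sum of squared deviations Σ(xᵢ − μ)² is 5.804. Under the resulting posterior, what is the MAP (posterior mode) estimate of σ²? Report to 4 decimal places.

With known mean μ and an Inverse-Gamma(α, β) prior on σ², the Normal likelihood is conjugate: posterior is Inv-Gamma(α + n/2, β + Σ(xᵢ−μ)²/2).
Posterior: Inv-Gamma(9.5 + 11/2, 3.5 + 5.804/2) = Inv-Gamma(15.00, 6.4020).
Mode = β/(α+1) = 6.4020/16.00 = 0.4001.

0.4001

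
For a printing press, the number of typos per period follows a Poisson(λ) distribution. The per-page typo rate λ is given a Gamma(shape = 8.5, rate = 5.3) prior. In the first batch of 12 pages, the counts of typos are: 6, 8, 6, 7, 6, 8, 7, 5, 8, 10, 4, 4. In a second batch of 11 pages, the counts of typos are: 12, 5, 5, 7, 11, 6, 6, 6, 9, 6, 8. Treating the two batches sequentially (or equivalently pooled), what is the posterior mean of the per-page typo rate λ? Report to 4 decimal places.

5.9541

With a Gamma(shape α, rate β) prior, the Poisson likelihood is conjugate: the posterior is Gamma(α + ΣXᵢ, β + n).
Batch 1: sum of counts S = 79 over n = 12 pages.
After batch 1: Gamma(α+S, β+n) = Gamma(8.5+79, 5.3+12) = Gamma(87.5, 17.3).
Batch 2: sum of counts S = 81 over n = 11 pages.
After batch 2: Gamma(α+S, β+n) = Gamma(87.5+81, 17.3+11) = Gamma(168.5, 28.3).
Posterior mean = α/β = 168.5/28.3 = 5.9541.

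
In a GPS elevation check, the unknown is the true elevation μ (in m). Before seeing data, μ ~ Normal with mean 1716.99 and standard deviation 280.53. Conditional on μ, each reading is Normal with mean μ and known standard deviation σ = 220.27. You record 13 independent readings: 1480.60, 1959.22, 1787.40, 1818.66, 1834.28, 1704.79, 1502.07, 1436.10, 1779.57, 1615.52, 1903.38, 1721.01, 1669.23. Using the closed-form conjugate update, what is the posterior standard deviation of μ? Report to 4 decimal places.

59.6928

For Normal data with known variance σ², a Normal(μ₀, σ₀²) prior on μ is conjugate. Posterior precision = 1/σ₀² + n/σ²; posterior mean is the precision-weighted average of μ₀ and x̄.
σ₀² = 280.53² = 78697.0809, σ² = 220.27² = 48518.8729; σ² + n·σ₀² = 48518.8729 + 13·78697.0809 = 1071580.9246.
Posterior precision = 1/σ₀² + n/σ² = 1/78697.0809 + 13/48518.8729 = (σ² + n·σ₀²)/(σ₀²σ²) = 1071580.9246/(78697.0809·48518.8729); posterior variance σₙ² = σ₀²σ²/(σ² + n·σ₀²) = 78697.0809·48518.8729/1071580.9246 = 3563.234076.
Posterior SD = √σₙ² = √(78697.0809·48518.8729/1071580.9246) = 59.6928.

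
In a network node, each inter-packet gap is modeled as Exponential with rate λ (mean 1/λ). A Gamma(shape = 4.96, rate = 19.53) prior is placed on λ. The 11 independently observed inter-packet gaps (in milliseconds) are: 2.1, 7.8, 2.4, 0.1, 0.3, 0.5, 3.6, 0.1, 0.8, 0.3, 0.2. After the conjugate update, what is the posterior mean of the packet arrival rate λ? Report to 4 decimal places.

With a Gamma(shape α, rate β) prior on the exponential rate λ, the posterior after n observations with total T = Σxᵢ is Gamma(α+n, β+T).
Sum of observations T = 18.2 milliseconds; n = 11.
Posterior: Gamma(4.96+11, 19.53+18.2) = Gamma(15.96, 37.73).
Posterior mean of λ = α/β = 15.96/37.73 = 0.4230.

0.4230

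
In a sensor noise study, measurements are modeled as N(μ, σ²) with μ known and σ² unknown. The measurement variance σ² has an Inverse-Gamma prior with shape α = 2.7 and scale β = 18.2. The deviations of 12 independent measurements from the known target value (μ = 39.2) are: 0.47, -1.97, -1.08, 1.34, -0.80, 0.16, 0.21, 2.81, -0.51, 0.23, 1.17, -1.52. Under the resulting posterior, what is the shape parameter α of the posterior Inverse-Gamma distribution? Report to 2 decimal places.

With known mean μ and an Inverse-Gamma(α, β) prior on σ², the Normal likelihood is conjugate: posterior is Inv-Gamma(α + n/2, β + Σ(xᵢ−μ)²/2).
Σ(xᵢ−μ)² = (0.47)² + (-1.97)² + (-1.08)² + (1.34)² + (-0.80)² + (0.16)² + (0.21)² + (2.81)² + (-0.51)² + (0.23)² + (1.17)² + (-1.52)² = 19.6619.
Posterior: Inv-Gamma(2.7 + 12/2, 18.2 + 19.6619/2) = Inv-Gamma(8.70, 28.03095).
Posterior α = 8.70.

8.70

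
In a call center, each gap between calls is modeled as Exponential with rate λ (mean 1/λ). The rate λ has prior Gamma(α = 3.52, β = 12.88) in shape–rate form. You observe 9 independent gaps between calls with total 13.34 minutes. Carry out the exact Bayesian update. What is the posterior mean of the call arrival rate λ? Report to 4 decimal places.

0.4775

With a Gamma(shape α, rate β) prior on the exponential rate λ, the posterior after n observations with total T = Σxᵢ is Gamma(α+n, β+T).
Posterior: Gamma(3.52+9, 12.88+13.34) = Gamma(12.52, 26.22).
Posterior mean of λ = α/β = 12.52/26.22 = 0.4775.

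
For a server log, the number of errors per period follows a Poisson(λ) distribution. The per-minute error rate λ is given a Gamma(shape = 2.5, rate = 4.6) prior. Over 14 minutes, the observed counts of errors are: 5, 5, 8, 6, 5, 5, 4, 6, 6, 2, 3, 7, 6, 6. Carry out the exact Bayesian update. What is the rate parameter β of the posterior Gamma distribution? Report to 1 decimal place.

With a Gamma(shape α, rate β) prior, the Poisson likelihood is conjugate: the posterior is Gamma(α + ΣXᵢ, β + n).
Sum of counts S = 74 over n = 14 minutes.
Posterior: Gamma(α+S, β+n) = Gamma(2.5+74, 4.6+14) = Gamma(76.5, 18.6).
Posterior β = 18.6.

18.6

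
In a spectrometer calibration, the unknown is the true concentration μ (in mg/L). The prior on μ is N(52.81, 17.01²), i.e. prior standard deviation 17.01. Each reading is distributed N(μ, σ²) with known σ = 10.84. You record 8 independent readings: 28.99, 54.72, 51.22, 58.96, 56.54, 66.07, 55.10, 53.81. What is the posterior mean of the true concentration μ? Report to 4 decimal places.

For Normal data with known variance σ², a Normal(μ₀, σ₀²) prior on μ is conjugate. Posterior precision = 1/σ₀² + n/σ²; posterior mean is the precision-weighted average of μ₀ and x̄.
Σxᵢ = 28.99 + 54.72 + 51.22 + 58.96 + 56.54 + 66.07 + 55.10 + 53.81 = 425.41, so n·x̄ = 425.41.
σ₀² = 17.01² = 289.3401, σ² = 10.84² = 117.5056; σ² + n·σ₀² = 117.5056 + 8·289.3401 = 2432.2264.
Posterior mean = (μ₀/σ₀² + n·x̄/σ²)/(1/σ₀² + n/σ²) = (σ²·μ₀ + σ₀²·n·x̄)/(σ² + n·σ₀²) = (117.5056·52.81 + 289.3401·425.41)/2432.2264 = 129293.642677/2432.2264 = 53.1586.

53.1586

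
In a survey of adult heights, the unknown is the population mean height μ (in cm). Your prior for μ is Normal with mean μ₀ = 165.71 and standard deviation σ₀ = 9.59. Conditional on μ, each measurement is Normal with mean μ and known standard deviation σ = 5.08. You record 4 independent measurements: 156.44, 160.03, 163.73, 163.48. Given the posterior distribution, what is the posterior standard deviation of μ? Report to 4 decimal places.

For Normal data with known variance σ², a Normal(μ₀, σ₀²) prior on μ is conjugate. Posterior precision = 1/σ₀² + n/σ²; posterior mean is the precision-weighted average of μ₀ and x̄.
σ₀² = 9.59² = 91.9681, σ² = 5.08² = 25.8064; σ² + n·σ₀² = 25.8064 + 4·91.9681 = 393.6788.
Posterior precision = 1/σ₀² + n/σ² = 1/91.9681 + 4/25.8064 = (σ² + n·σ₀²)/(σ₀²σ²) = 393.6788/(91.9681·25.8064); posterior variance σₙ² = σ₀²σ²/(σ² + n·σ₀²) = 91.9681·25.8064/393.6788 = 6.028685.
Posterior SD = √σₙ² = √(91.9681·25.8064/393.6788) = 2.4553.

2.4553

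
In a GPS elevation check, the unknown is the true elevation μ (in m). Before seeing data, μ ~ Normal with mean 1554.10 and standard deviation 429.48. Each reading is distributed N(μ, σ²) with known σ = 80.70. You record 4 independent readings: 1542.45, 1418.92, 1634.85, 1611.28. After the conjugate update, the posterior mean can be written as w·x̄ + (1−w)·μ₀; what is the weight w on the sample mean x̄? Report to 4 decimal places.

0.9913

For Normal data with known variance σ², a Normal(μ₀, σ₀²) prior on μ is conjugate. Posterior precision = 1/σ₀² + n/σ²; posterior mean is the precision-weighted average of μ₀ and x̄.
σ₀² = 429.48² = 184453.0704, σ² = 80.70² = 6512.49. Prior precision 1/σ₀² = 1/184453.0704; data precision n/σ² = 4/6512.49.
w = (n/σ²)/(1/σ₀² + n/σ²) = n·σ₀²/(σ² + n·σ₀²) = 4·184453.0704/(6512.49 + 4·184453.0704) = 737812.2816/744324.7716 = 0.9913.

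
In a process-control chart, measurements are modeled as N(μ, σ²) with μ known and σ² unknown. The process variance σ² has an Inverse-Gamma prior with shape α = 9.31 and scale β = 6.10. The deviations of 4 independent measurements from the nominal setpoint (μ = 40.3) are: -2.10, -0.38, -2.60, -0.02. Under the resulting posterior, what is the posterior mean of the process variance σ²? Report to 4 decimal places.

With known mean μ and an Inverse-Gamma(α, β) prior on σ², the Normal likelihood is conjugate: posterior is Inv-Gamma(α + n/2, β + Σ(xᵢ−μ)²/2).
Σ(xᵢ−μ)² = (-2.10)² + (-0.38)² + (-2.60)² + (-0.02)² = 11.3148.
Posterior: Inv-Gamma(9.31 + 4/2, 6.10 + 11.3148/2) = Inv-Gamma(11.31, 11.75740).
E[σ²|data] = β/(α−1) = 11.75740/10.31 = 1.1404.

1.1404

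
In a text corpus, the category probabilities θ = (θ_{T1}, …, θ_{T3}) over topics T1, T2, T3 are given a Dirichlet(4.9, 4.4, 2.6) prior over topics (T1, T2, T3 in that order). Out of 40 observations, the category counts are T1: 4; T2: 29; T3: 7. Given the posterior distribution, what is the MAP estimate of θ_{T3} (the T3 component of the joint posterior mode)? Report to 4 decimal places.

0.1759

The Dirichlet prior is conjugate to the Multinomial likelihood: each posterior αⱼ = prior αⱼ + observed count nⱼ.
Posterior concentration: (8.9, 33.4, 9.6), total = 51.9.
Joint mode component: (α_{T3}−1)/(Σα−K) = 8.6/48.9 = 0.1759.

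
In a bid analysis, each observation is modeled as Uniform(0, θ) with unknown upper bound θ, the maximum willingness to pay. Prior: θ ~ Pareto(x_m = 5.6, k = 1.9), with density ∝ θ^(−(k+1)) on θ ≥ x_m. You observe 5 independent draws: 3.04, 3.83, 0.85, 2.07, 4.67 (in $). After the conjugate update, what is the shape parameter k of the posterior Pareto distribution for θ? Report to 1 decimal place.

A Pareto(scale x_m, shape k) prior on the upper bound θ of Uniform(0, θ) is conjugate: posterior is Pareto(max(x_m, max xᵢ), k + n).
Sample maximum = 4.67; prior scale x_m = 5.6 → posterior scale = max = 5.60.
Posterior shape = 1.9 + 5 = 6.9.
Posterior shape k = 6.9.

6.9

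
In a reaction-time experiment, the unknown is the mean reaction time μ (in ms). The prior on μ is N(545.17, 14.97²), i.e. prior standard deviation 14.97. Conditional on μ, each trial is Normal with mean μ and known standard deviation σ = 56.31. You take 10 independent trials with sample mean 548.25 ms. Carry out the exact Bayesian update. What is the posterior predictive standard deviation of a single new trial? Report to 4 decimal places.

57.4641

For Normal data with known variance σ², a Normal(μ₀, σ₀²) prior on μ is conjugate. Posterior precision = 1/σ₀² + n/σ²; posterior mean is the precision-weighted average of μ₀ and x̄.
σ₀² = 14.97² = 224.1009, σ² = 56.31² = 3170.8161; σ² + n·σ₀² = 3170.8161 + 10·224.1009 = 5411.8251.
Posterior precision = 1/σ₀² + n/σ² = 1/224.1009 + 10/3170.8161 = (σ² + n·σ₀²)/(σ₀²σ²) = 5411.8251/(224.1009·3170.8161); posterior variance σₙ² = σ₀²σ²/(σ² + n·σ₀²) = 224.1009·3170.8161/5411.8251 = 131.301867.
Predictive variance for one new observation = σₙ² + σ² = 224.1009·3170.8161/5411.8251 + 3170.8161 = σ²·(σ₀² + 5411.8251)/5411.8251 = 3170.8161·5635.926/5411.8251 = 3302.117967; SD = √(3170.8161·5635.926/5411.8251) = 57.4641.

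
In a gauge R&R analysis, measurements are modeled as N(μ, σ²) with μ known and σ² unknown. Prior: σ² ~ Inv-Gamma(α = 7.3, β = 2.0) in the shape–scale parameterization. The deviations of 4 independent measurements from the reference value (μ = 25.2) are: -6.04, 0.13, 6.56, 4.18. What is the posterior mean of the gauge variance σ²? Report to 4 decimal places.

6.0846

With known mean μ and an Inverse-Gamma(α, β) prior on σ², the Normal likelihood is conjugate: posterior is Inv-Gamma(α + n/2, β + Σ(xᵢ−μ)²/2).
Σ(xᵢ−μ)² = (-6.04)² + (0.13)² + (6.56)² + (4.18)² = 97.0045.
Posterior: Inv-Gamma(7.3 + 4/2, 2.0 + 97.0045/2) = Inv-Gamma(9.30, 50.50225).
E[σ²|data] = β/(α−1) = 50.50225/8.30 = 6.0846.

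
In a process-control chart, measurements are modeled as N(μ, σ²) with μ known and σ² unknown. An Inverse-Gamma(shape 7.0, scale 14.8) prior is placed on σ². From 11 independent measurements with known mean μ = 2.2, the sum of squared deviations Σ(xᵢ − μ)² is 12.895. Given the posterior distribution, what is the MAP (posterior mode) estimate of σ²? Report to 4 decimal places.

With known mean μ and an Inverse-Gamma(α, β) prior on σ², the Normal likelihood is conjugate: posterior is Inv-Gamma(α + n/2, β + Σ(xᵢ−μ)²/2).
Posterior: Inv-Gamma(7.0 + 11/2, 14.8 + 12.895/2) = Inv-Gamma(12.50, 21.2475).
Mode = β/(α+1) = 21.2475/13.50 = 1.5739.

1.5739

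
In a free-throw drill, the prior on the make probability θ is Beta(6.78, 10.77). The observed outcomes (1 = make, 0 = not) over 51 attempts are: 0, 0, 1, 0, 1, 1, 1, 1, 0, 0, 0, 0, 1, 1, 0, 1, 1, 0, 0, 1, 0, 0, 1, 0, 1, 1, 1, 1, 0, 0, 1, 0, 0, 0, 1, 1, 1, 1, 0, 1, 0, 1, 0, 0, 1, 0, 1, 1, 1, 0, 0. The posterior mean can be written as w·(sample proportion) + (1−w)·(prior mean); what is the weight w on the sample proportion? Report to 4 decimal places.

0.7440

The Beta prior is conjugate to a Binomial/Bernoulli likelihood; the update adds successes to α and failures to β.
Posterior mean = (α₀+k)/(α₀+β₀+n) = [n/(α₀+β₀+n)]·(k/n) + [(α₀+β₀)/(α₀+β₀+n)]·α₀/(α₀+β₀), so only n and the prior enter the weight.
The weight on the data is w = n/(α₀+β₀+n) = 51/(6.78+10.77+51) = 51/68.55 = 0.7440.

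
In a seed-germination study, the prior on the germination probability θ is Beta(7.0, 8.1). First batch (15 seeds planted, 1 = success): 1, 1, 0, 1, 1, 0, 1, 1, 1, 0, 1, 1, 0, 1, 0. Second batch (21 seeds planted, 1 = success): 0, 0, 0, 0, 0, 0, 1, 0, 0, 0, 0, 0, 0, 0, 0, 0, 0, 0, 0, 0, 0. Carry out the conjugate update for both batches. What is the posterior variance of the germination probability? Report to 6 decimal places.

The Beta prior is conjugate to a Binomial/Bernoulli likelihood; the update adds successes to α and failures to β.
After batch 1: Beta(7.0+10, 8.1+5) = Beta(17.0, 13.1).
After batch 2: Beta(17.0+1, 13.1+20) = Beta(18.0, 33.1).
Var = αβ/((α+β)²(α+β+1)) = 18.0·33.1/(51.1²·52.1) = 0.004379.

0.004379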